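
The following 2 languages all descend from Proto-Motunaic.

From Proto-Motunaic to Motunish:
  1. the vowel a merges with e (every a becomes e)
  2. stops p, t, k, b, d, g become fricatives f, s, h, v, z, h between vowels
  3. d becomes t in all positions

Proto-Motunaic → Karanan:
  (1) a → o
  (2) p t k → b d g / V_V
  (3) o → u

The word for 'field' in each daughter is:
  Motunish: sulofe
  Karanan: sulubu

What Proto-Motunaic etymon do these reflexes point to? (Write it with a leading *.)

Position 6: Motunish has e, Karanan has u. Taking the neighbouring segments as reconstructed: Motunish e could go back to *a or *e; Karanan u could go back to *a or *o or *u — the one source consistent with every daughter is *a.
Position 4: Motunish has o, Karanan has u. Motunish preserves o here (none of its changes turn any other segment into o), so the proto-segment is *o.
Verify the candidate proto-form against each daughter:
Motunish: start from *sulopa.
  rule 1 (vowel merger): sulopa → sulope
  rule 2 (intervocalic lenition): sulope → sulofe
  rule 3: no change — sulofe
  ⇒ Motunish sulofe
Karanan: start from *sulopa.
  rule 1 (vowel merger): sulopa → sulopo
  rule 2 (intervocalic voicing): sulopo → sulobo
  rule 3 (vowel merger): sulobo → sulubu
  ⇒ Karanan sulubu
Only *sulopa yields all of Motunish sulofe, Karanan sulubu.

*sulopa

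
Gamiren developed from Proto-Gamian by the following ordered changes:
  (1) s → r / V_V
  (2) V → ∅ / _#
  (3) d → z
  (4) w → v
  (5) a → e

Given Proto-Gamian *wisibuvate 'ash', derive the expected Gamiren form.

viribuvet

Gamiren: *wisibuvate
  wisibuvate → wiribuvate   [rhotacism]
  wiribuvate → wiribuvat   [apocope]
  wiribuvat (rule 3 does not apply)
  wiribuvat → viribuvat   [unconditioned shift]
  viribuvat → viribuvet   [vowel merger]
  giving Gamiren viribuvet.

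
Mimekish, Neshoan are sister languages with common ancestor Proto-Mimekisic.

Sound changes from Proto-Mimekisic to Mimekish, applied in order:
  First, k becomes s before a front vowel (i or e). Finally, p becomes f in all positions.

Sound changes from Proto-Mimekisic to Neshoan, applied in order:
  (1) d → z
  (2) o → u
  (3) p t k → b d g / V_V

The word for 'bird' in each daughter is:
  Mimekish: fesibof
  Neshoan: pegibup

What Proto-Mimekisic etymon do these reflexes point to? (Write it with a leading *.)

*pekibop

Position 7: Mimekish has f, Neshoan has p. Neshoan preserves p here (none of its changes turn any other segment into p), so the proto-segment is *p.
Position 1: Mimekish has f, Neshoan has p. Neshoan preserves p here (none of its changes turn any other segment into p), so the proto-segment is *p.
Position 6: Mimekish has o, Neshoan has u. Mimekish preserves o here (none of its changes turn any other segment into o), so the proto-segment is *o.
Verify the candidate proto-form against each daughter:
Mimekish: start from *pekibop.
  rule 1 (palatalisation): pekibop → pesibop
  rule 2 (unconditioned shift): pesibop → fesibof
  ⇒ Mimekish fesibof
Neshoan: *pekibop
  pekibop (rule 1 does not apply)
  pekibop → pekibup   [vowel merger]
  pekibup → pegibup   [intervocalic voicing]
  giving Neshoan pegibup.
*pekibop is the unique common source.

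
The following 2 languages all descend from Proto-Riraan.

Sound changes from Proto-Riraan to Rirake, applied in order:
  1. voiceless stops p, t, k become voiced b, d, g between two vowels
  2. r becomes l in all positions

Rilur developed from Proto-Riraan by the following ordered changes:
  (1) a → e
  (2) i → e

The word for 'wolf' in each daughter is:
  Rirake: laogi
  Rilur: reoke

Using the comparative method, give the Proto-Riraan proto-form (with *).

*raoki

Position 1: Rirake has l, Rilur has r. Rilur preserves r here (none of its changes turn any other segment into r), so the proto-segment is *r.
Position 5: Rirake has i, Rilur has e. Rirake preserves i here (none of its changes turn any other segment into i), so the proto-segment is *i.
Position 2: Rirake has a, Rilur has e. Rirake preserves a here (none of its changes turn any other segment into a), so the proto-segment is *a.
Verify the candidate proto-form against each daughter:
Rirake: start from *raoki.
  rule 1 (intervocalic voicing): raoki → raogi
  rule 2 (unconditioned shift): raogi → laogi
  ⇒ Rirake laogi
Rilur: start from *raoki.
  rule 1 (vowel merger): raoki → reoki
  rule 2 (vowel merger): reoki → reoke
  ⇒ Rilur reoke
*raoki is the unique common source.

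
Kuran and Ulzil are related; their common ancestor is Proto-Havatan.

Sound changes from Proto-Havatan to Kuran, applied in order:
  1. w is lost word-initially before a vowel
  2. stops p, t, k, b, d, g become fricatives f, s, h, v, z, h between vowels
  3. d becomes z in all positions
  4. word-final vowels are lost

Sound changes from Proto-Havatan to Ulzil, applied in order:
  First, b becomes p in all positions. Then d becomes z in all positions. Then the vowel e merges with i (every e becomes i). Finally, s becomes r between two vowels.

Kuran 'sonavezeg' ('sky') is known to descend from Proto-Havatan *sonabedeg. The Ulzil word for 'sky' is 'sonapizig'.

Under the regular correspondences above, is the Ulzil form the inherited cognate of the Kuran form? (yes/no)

Derive the expected Ulzil reflex of *sonabedeg:
Ulzil: *sonabedeg > sonapedeg > sonapezeg > sonapizig  (by unconditioned shift, unconditioned shift, vowel merger)
Ulzil 'sonapizig' matches the regular reflex exactly, so the pair is cognate.

yes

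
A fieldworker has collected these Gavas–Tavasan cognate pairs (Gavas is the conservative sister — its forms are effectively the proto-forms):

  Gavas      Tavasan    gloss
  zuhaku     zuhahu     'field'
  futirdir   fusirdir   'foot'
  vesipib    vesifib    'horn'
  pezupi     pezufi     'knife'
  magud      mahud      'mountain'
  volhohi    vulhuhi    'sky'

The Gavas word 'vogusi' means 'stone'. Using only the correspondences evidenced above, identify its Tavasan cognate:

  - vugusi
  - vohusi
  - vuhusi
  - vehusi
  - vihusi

vuhusi

volhohi ~ vulhuhi — Gavas o corresponds to Tavasan u after a consonant, before a consonant other than r, m, n, p, b, f, v.
magud ~ mahud — Gavas g corresponds to Tavasan h between vowels (before a back vowel).
Applying these to Gavas 'vogusi':
  vogusi → vugusi   (o→u after a consonant, before a consonant other than r, m, n, p, b, f, v)
  vugusi → vuhusi   (g→h between vowels (before a back vowel))
So the Tavasan cognate is 'vuhusi'.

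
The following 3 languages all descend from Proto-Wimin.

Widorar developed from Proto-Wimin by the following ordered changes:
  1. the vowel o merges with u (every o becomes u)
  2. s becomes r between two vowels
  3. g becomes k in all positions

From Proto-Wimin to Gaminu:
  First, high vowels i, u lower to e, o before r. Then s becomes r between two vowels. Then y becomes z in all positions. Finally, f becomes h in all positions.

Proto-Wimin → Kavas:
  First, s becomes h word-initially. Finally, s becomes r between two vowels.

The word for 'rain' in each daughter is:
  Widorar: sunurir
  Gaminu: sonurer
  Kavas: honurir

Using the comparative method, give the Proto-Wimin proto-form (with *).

Position 1: Widorar has s, Gaminu has s, Kavas has h. Widorar preserves s here (none of its changes turn any other segment into s), so the proto-segment is *s.
Position 5: Widorar has r, Gaminu has r, Kavas has r. Taking the neighbouring segments as reconstructed: Widorar r could go back to *s or *r; Gaminu r can only go back to *s; Kavas r could go back to *s or *r — the one source consistent with every daughter is *s.
Position 6: Widorar has i, Gaminu has e, Kavas has i. Widorar preserves i here (none of its changes turn any other segment into i), so the proto-segment is *i.
Continuing position by position gives *sonusir; check it forward:
Widorar: *sonusir > sunusir > sunurir  (by vowel merger, rhotacism)
Gaminu: *sonusir
  sonusir → sonuser   [pre-rhotic lowering]
  sonuser → sonurer   [rhotacism]
  sonurer (rule 3 does not apply)
  sonurer (rule 4 does not apply)
  giving Gaminu sonurer.
Kavas: start from *sonusir.
  rule 1 (debuccalisation): sonusir → honusir
  rule 2 (rhotacism): honusir → honurir
  ⇒ Kavas honurir
Only *sonusir yields all of Widorar sunurir, Gaminu sonurer, Kavas honurir.

*sonusir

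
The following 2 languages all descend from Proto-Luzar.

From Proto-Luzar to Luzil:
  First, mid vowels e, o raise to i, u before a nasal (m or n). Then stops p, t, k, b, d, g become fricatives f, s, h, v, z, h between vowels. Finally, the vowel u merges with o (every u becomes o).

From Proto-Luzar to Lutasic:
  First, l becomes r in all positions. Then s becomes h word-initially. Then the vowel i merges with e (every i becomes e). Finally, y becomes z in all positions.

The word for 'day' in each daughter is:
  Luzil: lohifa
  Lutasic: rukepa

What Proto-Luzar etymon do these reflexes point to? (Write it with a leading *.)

*lukipa

Position 3: Luzil has h, Lutasic has k. Lutasic preserves k here (none of its changes turn any other segment into k), so the proto-segment is *k.
Position 5: Luzil has f, Lutasic has p. Lutasic preserves p here (none of its changes turn any other segment into p), so the proto-segment is *p.
Position 4: Luzil has i, Lutasic has e. Taking the neighbouring segments as reconstructed: Luzil i can only go back to *i; Lutasic e could go back to *e or *i — the one source consistent with every daughter is *i.
This points to *lukipa. Verify forward in each daughter:
Luzil: *lukipa > luhifa > lohifa  (by intervocalic lenition, vowel merger)
Lutasic: *lukipa
  lukipa → rukipa   [unconditioned shift]
  rukipa (rule 2 does not apply)
  rukipa → rukepa   [vowel merger]
  rukepa (rule 4 does not apply)
  giving Lutasic rukepa.
No other proto-form is consistent with every reflex, so the reconstruction is *lukipa.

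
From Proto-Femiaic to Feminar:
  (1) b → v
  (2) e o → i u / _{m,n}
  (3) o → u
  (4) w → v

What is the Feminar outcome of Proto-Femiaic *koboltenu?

kuvultinu

Feminar: *koboltenu
  koboltenu → kovoltenu   [unconditioned shift]
  kovoltenu → kovoltinu   [pre-nasal raising]
  kovoltinu → kuvultinu   [vowel merger]
  kuvultinu (rule 4 does not apply)
  giving Feminar kuvultinu.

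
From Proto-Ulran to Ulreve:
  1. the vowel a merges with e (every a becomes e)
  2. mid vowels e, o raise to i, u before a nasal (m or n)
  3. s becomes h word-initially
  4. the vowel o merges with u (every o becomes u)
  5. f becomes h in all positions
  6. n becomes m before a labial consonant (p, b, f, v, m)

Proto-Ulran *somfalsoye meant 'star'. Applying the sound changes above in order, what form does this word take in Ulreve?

humhelsuye

Ulreve: *somfalsoye > somfelsoye > sumfelsoye > humfelsoye > humfelsuye > humhelsuye  (by vowel merger, pre-nasal raising, debuccalisation, vowel merger, unconditioned shift)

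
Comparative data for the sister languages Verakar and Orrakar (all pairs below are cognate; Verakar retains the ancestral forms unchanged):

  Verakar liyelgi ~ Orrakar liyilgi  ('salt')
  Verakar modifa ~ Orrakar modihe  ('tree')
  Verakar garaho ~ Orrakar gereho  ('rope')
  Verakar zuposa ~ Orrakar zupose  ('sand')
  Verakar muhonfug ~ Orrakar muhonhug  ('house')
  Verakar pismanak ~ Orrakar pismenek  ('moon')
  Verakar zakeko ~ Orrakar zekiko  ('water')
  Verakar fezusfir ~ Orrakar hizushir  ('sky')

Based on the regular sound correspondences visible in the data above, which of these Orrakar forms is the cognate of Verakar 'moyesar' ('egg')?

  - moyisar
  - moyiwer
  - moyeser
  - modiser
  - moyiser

liyelgi ~ liyilgi, zakeko ~ zekiko — Verakar e corresponds to Orrakar i after a consonant, before a consonant other than r, m, n, p, b, f, v.
garaho ~ gereho — Verakar a corresponds to Orrakar e after a consonant, before r.
Applying these to Verakar 'moyesar':
  moyesar → moyisar   (e→i after a consonant, before a consonant other than r, m, n, p, b, f, v)
  moyisar → moyiser   (a→e after a consonant, before r)
So the Orrakar cognate is 'moyiser'.

moyiser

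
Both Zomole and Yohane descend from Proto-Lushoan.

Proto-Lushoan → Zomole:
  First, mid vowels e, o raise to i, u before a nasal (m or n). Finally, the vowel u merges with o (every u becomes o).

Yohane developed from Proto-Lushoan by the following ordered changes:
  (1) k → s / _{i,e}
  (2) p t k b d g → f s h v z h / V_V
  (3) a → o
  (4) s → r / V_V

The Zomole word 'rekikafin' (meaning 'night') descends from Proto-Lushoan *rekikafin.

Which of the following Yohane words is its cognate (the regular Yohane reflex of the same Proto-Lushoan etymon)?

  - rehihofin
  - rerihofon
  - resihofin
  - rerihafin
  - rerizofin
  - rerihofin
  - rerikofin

rerihofin

Yohane: start from *rekikafin.
  rule 1 (palatalisation): rekikafin → resikafin
  rule 2 (intervocalic lenition): resikafin → resihafin
  rule 3 (vowel merger): resihafin → resihofin
  rule 4 (rhotacism): resihofin → rerihofin
  ⇒ Yohane rerihofin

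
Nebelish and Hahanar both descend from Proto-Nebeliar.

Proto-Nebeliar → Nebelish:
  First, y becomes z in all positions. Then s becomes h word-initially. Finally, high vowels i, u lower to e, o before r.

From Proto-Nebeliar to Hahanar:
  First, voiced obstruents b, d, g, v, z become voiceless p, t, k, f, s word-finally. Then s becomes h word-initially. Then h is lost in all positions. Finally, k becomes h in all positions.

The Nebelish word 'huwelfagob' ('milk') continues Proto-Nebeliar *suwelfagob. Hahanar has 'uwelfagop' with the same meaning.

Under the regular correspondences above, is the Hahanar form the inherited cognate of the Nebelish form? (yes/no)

Derive the expected Hahanar reflex of *suwelfagob:
Hahanar: *suwelfagob > suwelfagop > huwelfagop > uwelfagop  (by final devoicing, debuccalisation, h-loss)
Hahanar 'uwelfagop' matches the regular reflex exactly, so the pair is cognate.

yes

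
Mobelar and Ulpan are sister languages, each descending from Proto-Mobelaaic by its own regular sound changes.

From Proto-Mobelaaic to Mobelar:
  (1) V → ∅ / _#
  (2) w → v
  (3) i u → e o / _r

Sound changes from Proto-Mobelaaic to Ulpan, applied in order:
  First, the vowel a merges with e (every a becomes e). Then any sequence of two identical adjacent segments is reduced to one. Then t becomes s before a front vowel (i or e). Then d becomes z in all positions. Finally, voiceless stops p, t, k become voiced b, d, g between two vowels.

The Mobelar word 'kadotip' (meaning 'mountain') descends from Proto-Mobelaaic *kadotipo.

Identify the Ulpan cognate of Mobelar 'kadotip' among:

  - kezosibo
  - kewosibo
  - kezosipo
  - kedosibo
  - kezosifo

Ulpan: *kadotipo > kedotipo > kedosipo > kezosipo > kezosibo  (by vowel merger, palatalisation, unconditioned shift, intervocalic voicing)
Among the options, 'kezosibo' alone shows every Ulpan change applied in order.

kezosibo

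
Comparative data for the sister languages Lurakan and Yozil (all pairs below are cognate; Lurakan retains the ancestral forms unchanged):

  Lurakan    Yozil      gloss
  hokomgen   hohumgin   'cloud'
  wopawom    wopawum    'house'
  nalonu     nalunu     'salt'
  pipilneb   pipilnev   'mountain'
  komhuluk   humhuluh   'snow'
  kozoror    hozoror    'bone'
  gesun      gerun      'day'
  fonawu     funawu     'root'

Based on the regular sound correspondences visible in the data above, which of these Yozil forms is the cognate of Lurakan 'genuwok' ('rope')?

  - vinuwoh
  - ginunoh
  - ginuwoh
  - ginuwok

hokomgen ~ hohumgin — Lurakan e corresponds to Yozil i after a consonant, before a nasal.
komhuluk ~ humhuluh — Lurakan k corresponds to Yozil h word-finally.
Applying these to Lurakan 'genuwok':
  genuwok → ginuwok   (e→i after a consonant, before a nasal)
  ginuwok → ginuwoh   (k→h word-finally)
So the Yozil cognate is 'ginuwoh'.

ginuwoh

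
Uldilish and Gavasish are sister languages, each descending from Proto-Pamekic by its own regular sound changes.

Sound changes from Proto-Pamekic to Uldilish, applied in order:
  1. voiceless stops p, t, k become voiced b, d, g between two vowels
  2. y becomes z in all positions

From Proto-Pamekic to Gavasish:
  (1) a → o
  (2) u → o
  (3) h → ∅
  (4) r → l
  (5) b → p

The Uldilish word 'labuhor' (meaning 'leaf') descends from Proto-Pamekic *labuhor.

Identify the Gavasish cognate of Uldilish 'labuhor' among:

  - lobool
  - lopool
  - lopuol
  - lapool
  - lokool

Gavasish: *labuhor > lobuhor > lobohor > loboor > lobool > lopool  (by vowel merger, vowel merger, h-loss, unconditioned shift, unconditioned shift)
The other candidates each miss or misapply at least one Gavasish change.

lopool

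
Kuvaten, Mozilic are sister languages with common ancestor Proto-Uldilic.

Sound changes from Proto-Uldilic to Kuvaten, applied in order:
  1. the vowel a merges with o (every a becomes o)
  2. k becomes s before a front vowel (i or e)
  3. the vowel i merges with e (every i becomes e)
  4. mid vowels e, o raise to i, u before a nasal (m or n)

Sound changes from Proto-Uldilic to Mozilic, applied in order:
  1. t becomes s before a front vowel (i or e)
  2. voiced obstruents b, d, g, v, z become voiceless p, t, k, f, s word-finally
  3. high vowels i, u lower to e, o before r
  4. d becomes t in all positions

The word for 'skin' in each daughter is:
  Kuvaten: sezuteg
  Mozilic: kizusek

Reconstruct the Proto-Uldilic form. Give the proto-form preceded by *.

*kizuteg

Position 7: Kuvaten has g, Mozilic has k. Kuvaten preserves g here (none of its changes turn any other segment into g), so the proto-segment is *g.
Position 2: Kuvaten has e, Mozilic has i. Mozilic preserves i here (none of its changes turn any other segment into i), so the proto-segment is *i.
Position 1: Kuvaten has s, Mozilic has k. Taking the neighbouring segments as reconstructed: Kuvaten s could go back to *k or *s; Mozilic k can only go back to *k — the one source consistent with every daughter is *k.
This points to *kizuteg. Verify forward in each daughter:
Kuvaten: *kizuteg > sizuteg > sezuteg  (by palatalisation, vowel merger)
Mozilic: *kizuteg
  kizuteg → kizuseg   [palatalisation]
  kizuseg → kizusek   [final devoicing]
  kizusek (rule 3 does not apply)
  kizusek (rule 4 does not apply)
  giving Mozilic kizusek.
Only *kizuteg yields all of Kuvaten sezuteg, Mozilic kizusek.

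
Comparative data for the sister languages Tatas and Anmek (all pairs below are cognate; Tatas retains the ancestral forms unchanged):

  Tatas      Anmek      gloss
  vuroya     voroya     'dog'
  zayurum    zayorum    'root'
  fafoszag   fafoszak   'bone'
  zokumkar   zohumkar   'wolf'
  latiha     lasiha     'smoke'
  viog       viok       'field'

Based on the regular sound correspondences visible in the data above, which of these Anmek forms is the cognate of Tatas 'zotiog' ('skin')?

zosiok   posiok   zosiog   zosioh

zosiok

latiha ~ lasiha — Tatas t corresponds to Anmek s between vowels (before a front vowel).
fafoszag ~ fafoszak, viog ~ viok — Tatas g corresponds to Anmek k word-finally.
Applying these to Tatas 'zotiog':
  zotiog → zosiog   (t→s between vowels (before a front vowel))
  zosiog → zosiok   (g→k word-finally)
So the Anmek cognate is 'zosiok'.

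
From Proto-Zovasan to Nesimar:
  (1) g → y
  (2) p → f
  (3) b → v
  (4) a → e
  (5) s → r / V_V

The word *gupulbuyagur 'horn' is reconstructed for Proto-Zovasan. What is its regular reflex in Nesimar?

Nesimar: *gupulbuyagur
  gupulbuyagur → yupulbuyayur   [unconditioned shift]
  yupulbuyayur → yufulbuyayur   [unconditioned shift]
  yufulbuyayur → yufulvuyayur   [unconditioned shift]
  yufulvuyayur → yufulvuyeyur   [vowel merger]
  yufulvuyeyur (rule 5 does not apply)
  giving Nesimar yufulvuyeyur.

yufulvuyeyur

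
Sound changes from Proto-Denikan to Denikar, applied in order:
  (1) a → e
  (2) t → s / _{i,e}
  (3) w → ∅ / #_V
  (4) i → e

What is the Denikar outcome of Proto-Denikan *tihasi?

Denikar: start from *tihasi.
  rule 1 (vowel merger): tihasi → tihesi
  rule 2 (palatalisation): tihesi → sihesi
  rule 3: no change — sihesi
  rule 4 (vowel merger): sihesi → sehese
  ⇒ Denikar sehese

sehese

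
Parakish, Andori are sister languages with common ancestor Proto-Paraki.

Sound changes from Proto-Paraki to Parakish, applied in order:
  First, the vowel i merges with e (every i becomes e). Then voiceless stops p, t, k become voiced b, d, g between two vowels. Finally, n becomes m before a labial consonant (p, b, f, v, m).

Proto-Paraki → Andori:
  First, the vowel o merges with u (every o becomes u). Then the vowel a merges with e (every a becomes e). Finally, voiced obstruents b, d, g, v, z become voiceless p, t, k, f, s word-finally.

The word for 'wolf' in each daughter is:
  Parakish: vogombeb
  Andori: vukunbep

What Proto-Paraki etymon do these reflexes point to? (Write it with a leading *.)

*vokonbeb

Position 5: Parakish has m, Andori has n. Andori preserves n here (none of its changes turn any other segment into n), so the proto-segment is *n.
Position 4: Parakish has o, Andori has u. Parakish preserves o here (none of its changes turn any other segment into o), so the proto-segment is *o.
Verify the candidate proto-form against each daughter:
Parakish: *vokonbeb
  vokonbeb (rule 1 does not apply)
  vokonbeb → vogonbeb   [intervocalic voicing]
  vogonbeb → vogombeb   [nasal place assimilation]
  giving Parakish vogombeb.
Andori: *vokonbeb > vukunbeb > vukunbep  (by vowel merger, final devoicing)
No other proto-form is consistent with every reflex, so the reconstruction is *vokonbeb.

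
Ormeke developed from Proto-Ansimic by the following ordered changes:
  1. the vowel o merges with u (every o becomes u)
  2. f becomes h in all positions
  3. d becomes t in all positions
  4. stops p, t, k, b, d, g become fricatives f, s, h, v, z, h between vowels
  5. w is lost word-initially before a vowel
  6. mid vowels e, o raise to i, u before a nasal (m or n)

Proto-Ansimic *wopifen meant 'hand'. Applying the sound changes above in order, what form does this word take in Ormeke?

ufihin

Ormeke: *wopifen > wupifen > wupihen > wufihen > ufihen > ufihin  (by vowel merger, unconditioned shift, intervocalic lenition, glide loss, pre-nasal raising)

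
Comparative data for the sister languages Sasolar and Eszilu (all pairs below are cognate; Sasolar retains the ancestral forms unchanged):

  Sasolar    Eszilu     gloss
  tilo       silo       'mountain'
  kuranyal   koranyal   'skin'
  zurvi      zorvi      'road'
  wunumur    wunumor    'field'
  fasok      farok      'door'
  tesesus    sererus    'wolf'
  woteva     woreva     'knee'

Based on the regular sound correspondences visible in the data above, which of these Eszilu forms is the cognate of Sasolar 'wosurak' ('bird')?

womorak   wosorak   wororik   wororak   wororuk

wororak

tesesus ~ sererus — Sasolar s corresponds to Eszilu r between vowels (before a back vowel).
kuranyal ~ koranyal, zurvi ~ zorvi — Sasolar u corresponds to Eszilu o after a consonant, before r.
Applying these to Sasolar 'wosurak':
  wosurak → worurak   (s→r between vowels (before a back vowel))
  worurak → wororak   (u→o after a consonant, before r)
So the Eszilu cognate is 'wororak'.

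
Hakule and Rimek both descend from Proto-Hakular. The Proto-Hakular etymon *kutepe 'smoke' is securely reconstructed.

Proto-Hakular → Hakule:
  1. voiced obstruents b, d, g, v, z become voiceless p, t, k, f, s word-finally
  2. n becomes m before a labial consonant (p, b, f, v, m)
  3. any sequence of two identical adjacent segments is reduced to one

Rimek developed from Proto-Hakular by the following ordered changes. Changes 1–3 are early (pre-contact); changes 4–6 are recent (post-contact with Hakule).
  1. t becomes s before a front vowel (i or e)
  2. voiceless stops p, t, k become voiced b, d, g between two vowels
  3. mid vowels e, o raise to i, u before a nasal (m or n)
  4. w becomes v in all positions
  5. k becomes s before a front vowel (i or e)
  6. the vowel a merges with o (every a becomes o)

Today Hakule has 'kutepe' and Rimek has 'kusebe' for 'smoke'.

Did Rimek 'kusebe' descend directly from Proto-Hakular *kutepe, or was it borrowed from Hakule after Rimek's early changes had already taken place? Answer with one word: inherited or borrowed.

If inherited, *kutepe would pass through all of Rimek's changes:
Rimek: *kutepe > kusepe > kusebe  (by palatalisation, intervocalic voicing)
If borrowed from Hakule 'kutepe' after the early changes, it would undergo only the recent ones:
  rule 4 (unconditioned shift): no change (kutepe)
  rule 5 (palatalisation): no change (kutepe)
  rule 6 (vowel merger): no change (kutepe)
  ⇒ as a loan: kutepe
Rimek 'kusebe' matches the inherited outcome exactly, so it is an inherited cognate, not a loan.

inherited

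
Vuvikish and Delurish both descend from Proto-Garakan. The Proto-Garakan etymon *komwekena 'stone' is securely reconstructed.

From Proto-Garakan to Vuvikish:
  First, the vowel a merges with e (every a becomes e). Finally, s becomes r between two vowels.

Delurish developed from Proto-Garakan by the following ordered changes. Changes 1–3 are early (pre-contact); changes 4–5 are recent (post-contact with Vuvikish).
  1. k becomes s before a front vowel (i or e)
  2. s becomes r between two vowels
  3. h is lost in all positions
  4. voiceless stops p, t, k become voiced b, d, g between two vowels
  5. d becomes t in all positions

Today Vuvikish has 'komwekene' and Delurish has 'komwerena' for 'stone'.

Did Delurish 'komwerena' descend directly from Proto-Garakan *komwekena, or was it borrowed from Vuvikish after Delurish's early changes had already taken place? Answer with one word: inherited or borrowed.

If inherited, *komwekena would pass through all of Delurish's changes:
Delurish: *komwekena
  komwekena → komwesena   [palatalisation]
  komwesena → komwerena   [rhotacism]
  komwerena (rule 3 does not apply)
  komwerena (rule 4 does not apply)
  komwerena (rule 5 does not apply)
  giving Delurish komwerena.
If borrowed from Vuvikish 'komwekene' after the early changes, it would undergo only the recent ones:
  rule 4 (intervocalic voicing): komwekene → komwegene
  rule 5 (unconditioned shift): no change (komwegene)
  ⇒ as a loan: komwegene
Delurish 'komwerena' matches the inherited outcome exactly, so it is an inherited cognate, not a loan.

inherited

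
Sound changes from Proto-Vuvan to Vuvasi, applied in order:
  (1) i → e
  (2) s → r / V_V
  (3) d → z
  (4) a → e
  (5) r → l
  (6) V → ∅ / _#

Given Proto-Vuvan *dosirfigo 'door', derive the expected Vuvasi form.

zolelfeg

Vuvasi: *dosirfigo
  dosirfigo → doserfego   [vowel merger]
  doserfego → dorerfego   [rhotacism]
  dorerfego → zorerfego   [unconditioned shift]
  zorerfego (rule 4 does not apply)
  zorerfego → zolelfego   [unconditioned shift]
  zolelfego → zolelfeg   [apocope]
  giving Vuvasi zolelfeg.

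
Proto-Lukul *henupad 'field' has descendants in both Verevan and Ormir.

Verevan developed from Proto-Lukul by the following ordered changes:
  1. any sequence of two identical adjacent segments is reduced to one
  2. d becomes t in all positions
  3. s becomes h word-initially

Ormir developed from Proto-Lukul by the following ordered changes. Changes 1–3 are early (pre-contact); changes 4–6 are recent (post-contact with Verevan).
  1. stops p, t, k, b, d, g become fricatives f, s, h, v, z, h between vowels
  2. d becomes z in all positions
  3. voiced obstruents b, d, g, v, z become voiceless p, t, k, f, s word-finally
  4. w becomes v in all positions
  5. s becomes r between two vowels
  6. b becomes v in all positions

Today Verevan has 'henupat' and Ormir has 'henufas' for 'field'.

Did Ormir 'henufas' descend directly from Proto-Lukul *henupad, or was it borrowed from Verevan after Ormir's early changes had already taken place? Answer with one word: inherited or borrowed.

If inherited, *henupad would pass through all of Ormir's changes:
Ormir: *henupad
  henupad → henufad   [intervocalic lenition]
  henufad → henufaz   [unconditioned shift]
  henufaz → henufas   [final devoicing]
  henufas (rule 4 does not apply)
  henufas (rule 5 does not apply)
  henufas (rule 6 does not apply)
  giving Ormir henufas.
If borrowed from Verevan 'henupat' after the early changes, it would undergo only the recent ones:
  rule 4 (unconditioned shift): no change (henupat)
  rule 5 (rhotacism): no change (henupat)
  rule 6 (unconditioned shift): no change (henupat)
  ⇒ as a loan: henupat
Ormir 'henufas' matches the inherited outcome exactly, so it is an inherited cognate, not a loan.

inherited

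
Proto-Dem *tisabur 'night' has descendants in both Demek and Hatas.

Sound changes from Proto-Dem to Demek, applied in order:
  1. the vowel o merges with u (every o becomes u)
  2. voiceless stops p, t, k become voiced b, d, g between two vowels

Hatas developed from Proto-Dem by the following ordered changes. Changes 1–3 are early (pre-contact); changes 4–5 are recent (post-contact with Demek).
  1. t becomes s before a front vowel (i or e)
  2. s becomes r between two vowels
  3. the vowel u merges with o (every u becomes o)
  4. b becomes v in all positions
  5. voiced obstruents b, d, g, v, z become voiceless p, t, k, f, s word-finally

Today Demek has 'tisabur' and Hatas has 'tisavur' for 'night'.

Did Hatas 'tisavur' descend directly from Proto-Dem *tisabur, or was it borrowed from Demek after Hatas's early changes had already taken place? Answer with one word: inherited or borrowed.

borrowed

If inherited, *tisabur would pass through all of Hatas's changes:
Hatas: *tisabur > sisabur > sirabur > sirabor > siravor  (by palatalisation, rhotacism, vowel merger, unconditioned shift)
If borrowed from Demek 'tisabur' after the early changes, it would undergo only the recent ones:
  rule 4 (unconditioned shift): tisabur → tisavur
  rule 5 (final devoicing): no change (tisavur)
  ⇒ as a loan: tisavur
Hatas 'tisavur' matches the loan outcome 'tisavur', not the inherited 'siravor' — it skipped the early Hatas changes, so it was borrowed from Demek.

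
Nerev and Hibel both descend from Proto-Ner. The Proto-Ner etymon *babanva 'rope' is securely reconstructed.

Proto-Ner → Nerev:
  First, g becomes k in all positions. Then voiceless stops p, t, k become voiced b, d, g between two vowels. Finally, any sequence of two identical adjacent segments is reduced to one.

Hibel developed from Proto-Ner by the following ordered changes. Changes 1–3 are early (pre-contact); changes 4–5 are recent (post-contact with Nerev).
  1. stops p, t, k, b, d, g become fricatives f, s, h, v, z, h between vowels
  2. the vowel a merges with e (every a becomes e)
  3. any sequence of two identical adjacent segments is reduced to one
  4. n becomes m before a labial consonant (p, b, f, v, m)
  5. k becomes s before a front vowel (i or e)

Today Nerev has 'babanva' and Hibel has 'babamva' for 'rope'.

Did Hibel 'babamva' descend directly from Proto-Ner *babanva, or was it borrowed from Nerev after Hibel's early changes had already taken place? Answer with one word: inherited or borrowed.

If inherited, *babanva would pass through all of Hibel's changes:
Hibel: start from *babanva.
  rule 1 (intervocalic lenition): babanva → bavanva
  rule 2 (vowel merger): bavanva → bevenve
  rule 3: no change — bevenve
  rule 4 (nasal place assimilation): bevenve → bevemve
  rule 5: no change — bevemve
  ⇒ Hibel bevemve
If borrowed from Nerev 'babanva' after the early changes, it would undergo only the recent ones:
  rule 4 (nasal place assimilation): babanva → babamva
  rule 5 (palatalisation): no change (babamva)
  ⇒ as a loan: babamva
Hibel 'babamva' matches the loan outcome 'babamva', not the inherited 'bevemve' — it skipped the early Hibel changes, so it was borrowed from Nerev.

borrowed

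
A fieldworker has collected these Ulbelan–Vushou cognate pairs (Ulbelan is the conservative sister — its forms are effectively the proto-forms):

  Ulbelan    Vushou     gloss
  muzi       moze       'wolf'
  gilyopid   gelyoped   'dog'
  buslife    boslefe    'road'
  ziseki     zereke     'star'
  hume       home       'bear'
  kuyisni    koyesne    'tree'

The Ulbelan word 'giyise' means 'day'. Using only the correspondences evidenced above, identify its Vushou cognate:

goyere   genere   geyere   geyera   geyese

geyere

gilyopid ~ gelyoped, ziseki ~ zereke — Ulbelan i corresponds to Vushou e after a consonant, before a consonant other than r, m, n, p, b, f, v.
ziseki ~ zereke — Ulbelan s corresponds to Vushou r between vowels (before a front vowel).
Applying these to Ulbelan 'giyise':
  giyise → geyise   (i→e after a consonant, before a consonant other than r, m, n, p, b, f, v)
  geyise → geyese   (i→e after a consonant, before a consonant other than r, m, n, p, b, f, v)
  geyese → geyere   (s→r between vowels (before a front vowel))
So the Vushou cognate is 'geyere'.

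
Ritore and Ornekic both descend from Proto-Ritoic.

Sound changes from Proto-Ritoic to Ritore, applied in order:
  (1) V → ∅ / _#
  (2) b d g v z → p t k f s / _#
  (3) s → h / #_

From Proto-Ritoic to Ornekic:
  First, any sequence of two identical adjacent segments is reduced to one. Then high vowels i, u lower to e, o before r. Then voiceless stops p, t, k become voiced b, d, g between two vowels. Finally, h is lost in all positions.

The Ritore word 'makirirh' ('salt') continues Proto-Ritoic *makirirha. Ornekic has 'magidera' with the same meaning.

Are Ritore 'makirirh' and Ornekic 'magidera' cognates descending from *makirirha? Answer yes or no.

no

Derive the expected Ornekic reflex of *makirirha:
Ornekic: *makirirha > makererha > magererha > magerera  (by pre-rhotic lowering, intervocalic voicing, h-loss)
The regular Ornekic reflex would be 'magerera', but the attested form is 'magidera'. The correspondence is irregular, so they are not cognates (the Ornekic form has a different source).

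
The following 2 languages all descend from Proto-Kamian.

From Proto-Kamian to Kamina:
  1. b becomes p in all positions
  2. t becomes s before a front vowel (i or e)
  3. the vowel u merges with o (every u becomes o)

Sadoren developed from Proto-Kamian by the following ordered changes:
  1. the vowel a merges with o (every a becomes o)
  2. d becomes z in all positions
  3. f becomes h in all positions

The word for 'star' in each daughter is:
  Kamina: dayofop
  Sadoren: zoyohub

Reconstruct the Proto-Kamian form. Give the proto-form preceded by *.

Position 6: Kamina has o, Sadoren has u. Sadoren preserves u here (none of its changes turn any other segment into u), so the proto-segment is *u.
Position 7: Kamina has p, Sadoren has b. Sadoren preserves b here (none of its changes turn any other segment into b), so the proto-segment is *b.
Position 5: Kamina has f, Sadoren has h. Kamina preserves f here (none of its changes turn any other segment into f), so the proto-segment is *f.
This points to *dayofub. Verify forward in each daughter:
Kamina: start from *dayofub.
  rule 1 (unconditioned shift): dayofub → dayofup
  rule 2: no change — dayofup
  rule 3 (vowel merger): dayofup → dayofop
  ⇒ Kamina dayofop
Sadoren: *dayofub
  dayofub → doyofub   [vowel merger]
  doyofub → zoyofub   [unconditioned shift]
  zoyofub → zoyohub   [unconditioned shift]
  giving Sadoren zoyohub.
Only *dayofub yields all of Kamina dayofop, Sadoren zoyohub.

*dayofub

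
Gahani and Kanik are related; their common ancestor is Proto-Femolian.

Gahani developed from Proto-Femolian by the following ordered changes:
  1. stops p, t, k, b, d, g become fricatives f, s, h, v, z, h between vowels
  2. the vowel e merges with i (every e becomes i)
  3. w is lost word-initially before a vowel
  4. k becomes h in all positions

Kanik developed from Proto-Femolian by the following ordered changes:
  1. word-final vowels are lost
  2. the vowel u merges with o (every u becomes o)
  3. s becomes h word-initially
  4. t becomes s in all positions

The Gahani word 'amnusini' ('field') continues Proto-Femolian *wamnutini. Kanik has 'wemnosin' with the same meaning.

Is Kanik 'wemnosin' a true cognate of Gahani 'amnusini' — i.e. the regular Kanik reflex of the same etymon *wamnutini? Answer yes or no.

no

Derive the expected Kanik reflex of *wamnutini:
Kanik: *wamnutini
  wamnutini → wamnutin   [apocope]
  wamnutin → wamnotin   [vowel merger]
  wamnotin (rule 3 does not apply)
  wamnotin → wamnosin   [unconditioned shift]
  giving Kanik wamnosin.
The regular Kanik reflex would be 'wamnosin', but the attested form is 'wemnosin'. The correspondence is irregular, so they are not cognates (the Kanik form has a different source).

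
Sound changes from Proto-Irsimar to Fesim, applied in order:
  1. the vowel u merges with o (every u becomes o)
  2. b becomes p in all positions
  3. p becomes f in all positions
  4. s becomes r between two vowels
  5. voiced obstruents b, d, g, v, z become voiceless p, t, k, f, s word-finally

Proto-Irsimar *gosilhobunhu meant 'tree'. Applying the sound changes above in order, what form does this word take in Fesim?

Fesim: *gosilhobunhu > gosilhobonho > gosilhoponho > gosilhofonho > gorilhofonho  (by vowel merger, unconditioned shift, unconditioned shift, rhotacism)

gorilhofonho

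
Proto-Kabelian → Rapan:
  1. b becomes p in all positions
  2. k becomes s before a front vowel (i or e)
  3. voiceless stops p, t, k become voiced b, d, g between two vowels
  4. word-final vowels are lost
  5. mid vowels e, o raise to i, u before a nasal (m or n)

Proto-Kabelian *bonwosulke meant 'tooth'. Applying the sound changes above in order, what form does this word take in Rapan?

Rapan: *bonwosulke
  bonwosulke → ponwosulke   [unconditioned shift]
  ponwosulke → ponwosulse   [palatalisation]
  ponwosulse (rule 3 does not apply)
  ponwosulse → ponwosuls   [apocope]
  ponwosuls → punwosuls   [pre-nasal raising]
  giving Rapan punwosuls.

punwosuls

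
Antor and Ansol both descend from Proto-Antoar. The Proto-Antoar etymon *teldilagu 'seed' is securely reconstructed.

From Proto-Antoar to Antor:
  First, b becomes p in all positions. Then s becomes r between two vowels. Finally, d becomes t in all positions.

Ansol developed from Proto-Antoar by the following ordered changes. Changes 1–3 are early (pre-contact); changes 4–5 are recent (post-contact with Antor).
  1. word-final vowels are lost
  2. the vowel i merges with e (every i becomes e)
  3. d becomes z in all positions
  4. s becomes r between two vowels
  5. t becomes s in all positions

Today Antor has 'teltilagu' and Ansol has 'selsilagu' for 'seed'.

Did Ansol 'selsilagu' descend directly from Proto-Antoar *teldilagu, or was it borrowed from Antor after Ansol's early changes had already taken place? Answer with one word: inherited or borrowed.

If inherited, *teldilagu would pass through all of Ansol's changes:
Ansol: *teldilagu > teldilag > teldelag > telzelag > selzelag  (by apocope, vowel merger, unconditioned shift, unconditioned shift)
If borrowed from Antor 'teltilagu' after the early changes, it would undergo only the recent ones:
  rule 4 (rhotacism): no change (teltilagu)
  rule 5 (unconditioned shift): teltilagu → selsilagu
  ⇒ as a loan: selsilagu
Ansol 'selsilagu' matches the loan outcome 'selsilagu', not the inherited 'selzelag' — it skipped the early Ansol changes, so it was borrowed from Antor.

borrowed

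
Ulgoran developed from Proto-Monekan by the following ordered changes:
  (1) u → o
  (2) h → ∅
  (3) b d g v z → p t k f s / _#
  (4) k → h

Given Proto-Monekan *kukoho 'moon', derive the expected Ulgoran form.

hohoo

Ulgoran: *kukoho > kokoho > kokoo > hohoo  (by vowel merger, h-loss, unconditioned shift)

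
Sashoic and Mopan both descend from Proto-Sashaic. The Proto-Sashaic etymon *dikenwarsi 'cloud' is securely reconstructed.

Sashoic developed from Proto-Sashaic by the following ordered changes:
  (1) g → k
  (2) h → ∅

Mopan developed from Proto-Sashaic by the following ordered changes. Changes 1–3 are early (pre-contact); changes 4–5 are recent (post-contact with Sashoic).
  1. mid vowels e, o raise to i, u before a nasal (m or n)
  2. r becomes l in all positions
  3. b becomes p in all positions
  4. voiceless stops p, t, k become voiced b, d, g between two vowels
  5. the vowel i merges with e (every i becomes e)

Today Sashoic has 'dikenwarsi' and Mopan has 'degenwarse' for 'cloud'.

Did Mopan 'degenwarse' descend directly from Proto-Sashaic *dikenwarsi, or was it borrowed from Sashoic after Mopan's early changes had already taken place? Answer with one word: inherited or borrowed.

If inherited, *dikenwarsi would pass through all of Mopan's changes:
Mopan: start from *dikenwarsi.
  rule 1 (pre-nasal raising): dikenwarsi → dikinwarsi
  rule 2 (unconditioned shift): dikinwarsi → dikinwalsi
  rule 3: no change — dikinwalsi
  rule 4 (intervocalic voicing): dikinwalsi → diginwalsi
  rule 5 (vowel merger): diginwalsi → degenwalse
  ⇒ Mopan degenwalse
If borrowed from Sashoic 'dikenwarsi' after the early changes, it would undergo only the recent ones:
  rule 4 (intervocalic voicing): dikenwarsi → digenwarsi
  rule 5 (vowel merger): digenwarsi → degenwarse
  ⇒ as a loan: degenwarse
Mopan 'degenwarse' matches the loan outcome 'degenwarse', not the inherited 'degenwalse' — it skipped the early Mopan changes, so it was borrowed from Sashoic.

borrowed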